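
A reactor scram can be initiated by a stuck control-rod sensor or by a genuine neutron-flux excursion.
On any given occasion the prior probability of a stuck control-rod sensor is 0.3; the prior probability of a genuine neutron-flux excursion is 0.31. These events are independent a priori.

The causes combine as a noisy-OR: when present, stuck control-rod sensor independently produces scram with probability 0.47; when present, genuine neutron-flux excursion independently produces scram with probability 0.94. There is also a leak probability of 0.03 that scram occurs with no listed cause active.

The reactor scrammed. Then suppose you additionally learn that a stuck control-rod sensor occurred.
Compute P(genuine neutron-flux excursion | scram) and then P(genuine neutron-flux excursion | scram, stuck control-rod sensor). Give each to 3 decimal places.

Under noisy-OR, P(scram | causes) = 1 − (1−0.03)·∏(1−qᵢ) over the active causes.
Weight on genuine neutron-flux excursion=true, given the evidence: 0.204371 + 0.090131 = 0.294502
Denominator P(scram): 0.03·0.7·0.69 + 0.9418·0.7·0.31 + 0.4859·0.3·0.69 + 0.969154·0.3·0.31 = 0.409573
P(genuine neutron-flux excursion | scram) = 0.294502/0.409573 ≈ 0.719

Now condition on the additional information:
Sum P(scram|·) weighted by the priors over both values of genuine neutron-flux excursion:
  P(scram | stuck control-rod sensor) = 0.4859×0.69 + 0.969154×0.31
        = 0.335271 + 0.300438 = 0.635709
The terms with genuine neutron-flux excursion present sum to 0.300438, so
  P(genuine neutron-flux excursion | scram, stuck control-rod sensor) = 0.300438 / 0.635709 ≈ 0.473
The drop from 0.719 to 0.473 is the explaining-away (discounting) effect.

P(genuine neutron-flux excursion | scram) ≈ 0.719; P(genuine neutron-flux excursion | scram, stuck control-rod sensor) ≈ 0.473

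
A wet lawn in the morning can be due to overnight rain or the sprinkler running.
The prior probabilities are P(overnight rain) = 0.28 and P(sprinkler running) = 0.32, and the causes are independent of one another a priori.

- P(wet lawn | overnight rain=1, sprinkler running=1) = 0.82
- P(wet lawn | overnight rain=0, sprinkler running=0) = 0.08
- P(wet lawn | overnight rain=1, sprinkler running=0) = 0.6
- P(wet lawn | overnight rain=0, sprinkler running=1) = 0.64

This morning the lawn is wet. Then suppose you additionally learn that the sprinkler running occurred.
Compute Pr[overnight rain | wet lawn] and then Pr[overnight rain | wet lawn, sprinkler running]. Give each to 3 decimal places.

P(wet lawn) = 0.08×0.72×0.68 + 0.64×0.72×0.32 + 0.6×0.28×0.68 + 0.82×0.28×0.32 = 0.039168 + 0.147456 + 0.114240 + 0.073472 = 0.374336
Of this, 0.187712 comes from 0.114240 + 0.073472 (the overnight rain=true cases).
So P(overnight rain | wet lawn) = 0.187712/0.374336 ≈ 0.501.

Now also conditioning on sprinkler running=true:
Enumerate both values of overnight rain and weight by the priors:
  P(wet lawn | sprinkler running) = 0.64·0.72 + 0.82·0.28
        = 0.460800 + 0.229600 = 0.690400
Configurations with overnight rain contribute 0.229600, so
  P(overnight rain | wet lawn, sprinkler running) = 0.229600 / 0.690400 ≈ 0.333
Conditioning on sprinkler running lowers the posterior on overnight rain: the classic explaining-away effect in a common-effect structure.

Pr[overnight rain | wet lawn] ≈ 0.501; Pr[overnight rain | wet lawn, sprinkler running] ≈ 0.333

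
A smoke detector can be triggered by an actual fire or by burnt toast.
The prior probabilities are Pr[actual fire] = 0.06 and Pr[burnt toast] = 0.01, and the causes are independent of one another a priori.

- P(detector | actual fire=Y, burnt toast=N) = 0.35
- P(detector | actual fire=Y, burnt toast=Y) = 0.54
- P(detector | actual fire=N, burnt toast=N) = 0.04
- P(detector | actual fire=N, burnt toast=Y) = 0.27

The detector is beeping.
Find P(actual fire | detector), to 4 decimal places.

P(actual fire | detector) ≈ 0.3468

P(detector) = 0.04×0.94×0.99 + 0.27×0.94×0.01 + 0.35×0.06×0.99 + 0.54×0.06×0.01 = 0.037224 + 0.002538 + 0.020790 + 0.000324 = 0.060876
Of this, 0.021114 comes from 0.020790 + 0.000324 (the actual fire=true cases).
Hence the posterior is 0.021114/0.060876 ≈ 0.3468.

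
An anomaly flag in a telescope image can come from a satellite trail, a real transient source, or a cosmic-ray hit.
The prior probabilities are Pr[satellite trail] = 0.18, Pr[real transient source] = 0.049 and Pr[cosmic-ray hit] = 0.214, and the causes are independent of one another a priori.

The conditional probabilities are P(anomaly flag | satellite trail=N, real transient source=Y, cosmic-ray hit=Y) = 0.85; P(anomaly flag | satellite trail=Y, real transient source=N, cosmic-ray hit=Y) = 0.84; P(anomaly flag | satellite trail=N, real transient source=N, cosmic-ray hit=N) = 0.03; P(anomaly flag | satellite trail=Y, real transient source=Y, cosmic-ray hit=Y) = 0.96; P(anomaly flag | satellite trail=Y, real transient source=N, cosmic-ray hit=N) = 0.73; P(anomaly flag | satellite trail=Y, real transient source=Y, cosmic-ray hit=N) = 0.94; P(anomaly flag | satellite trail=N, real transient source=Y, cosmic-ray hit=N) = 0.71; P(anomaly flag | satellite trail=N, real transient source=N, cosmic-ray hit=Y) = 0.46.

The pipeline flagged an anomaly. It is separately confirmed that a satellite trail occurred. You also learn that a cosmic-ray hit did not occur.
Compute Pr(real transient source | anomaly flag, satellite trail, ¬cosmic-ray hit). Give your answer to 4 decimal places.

Numerator (weight on configurations with real transient source): 0.94×0.049 = 0.046060
The normalizing constant is 0.73×0.951 + 0.94×0.049 = 0.740290
P(real transient source | anomaly flag, satellite trail, ¬cosmic-ray hit) = 0.046060/0.740290 ≈ 0.0622

Pr(real transient source | anomaly flag, satellite trail, ¬cosmic-ray hit) ≈ 0.0622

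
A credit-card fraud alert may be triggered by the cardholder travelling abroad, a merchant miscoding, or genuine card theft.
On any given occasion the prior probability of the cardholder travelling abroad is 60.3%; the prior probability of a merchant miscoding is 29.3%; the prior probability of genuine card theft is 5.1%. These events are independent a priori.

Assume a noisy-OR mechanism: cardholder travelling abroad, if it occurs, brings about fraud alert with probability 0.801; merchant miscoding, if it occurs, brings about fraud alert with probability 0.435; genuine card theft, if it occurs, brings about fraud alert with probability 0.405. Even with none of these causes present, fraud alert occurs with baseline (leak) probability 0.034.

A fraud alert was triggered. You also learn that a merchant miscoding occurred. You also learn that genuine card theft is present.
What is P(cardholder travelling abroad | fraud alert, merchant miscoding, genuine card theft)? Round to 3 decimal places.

Under noisy-OR, P(fraud alert | causes) = 1 − (1−0.034)·∏(1−qᵢ) over the active causes.
Weight on cardholder travelling abroad=true, given the evidence: 0.935376·0.603 = 0.564032
The normalizing constant is 0.675255·0.397 + 0.935376·0.603 = 0.832108
Posterior = 0.564032 / 0.832108 ≈ 0.678

P(cardholder travelling abroad | fraud alert, merchant miscoding, genuine card theft) ≈ 0.678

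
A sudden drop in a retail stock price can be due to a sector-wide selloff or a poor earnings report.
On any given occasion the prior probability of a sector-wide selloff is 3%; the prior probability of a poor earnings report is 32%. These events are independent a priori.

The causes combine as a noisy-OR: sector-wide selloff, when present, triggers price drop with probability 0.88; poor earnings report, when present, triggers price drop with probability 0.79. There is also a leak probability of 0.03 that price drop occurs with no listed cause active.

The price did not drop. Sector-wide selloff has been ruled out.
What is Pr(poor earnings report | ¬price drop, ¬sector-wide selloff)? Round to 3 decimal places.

Under noisy-OR, P(price drop | causes) = 1 − (1−0.03)·∏(1−qᵢ) over the active causes.
P(¬price drop | ¬sector-wide selloff) = 0.97×0.68 + 0.2037×0.32 = 0.659600 + 0.065184 = 0.724784
The poor earnings report-present share is 0.2037×0.32 = 0.065184.
So P(poor earnings report | ¬price drop, ¬sector-wide selloff) = 0.065184/0.724784 ≈ 0.090.

Pr(poor earnings report | ¬price drop, ¬sector-wide selloff) ≈ 0.090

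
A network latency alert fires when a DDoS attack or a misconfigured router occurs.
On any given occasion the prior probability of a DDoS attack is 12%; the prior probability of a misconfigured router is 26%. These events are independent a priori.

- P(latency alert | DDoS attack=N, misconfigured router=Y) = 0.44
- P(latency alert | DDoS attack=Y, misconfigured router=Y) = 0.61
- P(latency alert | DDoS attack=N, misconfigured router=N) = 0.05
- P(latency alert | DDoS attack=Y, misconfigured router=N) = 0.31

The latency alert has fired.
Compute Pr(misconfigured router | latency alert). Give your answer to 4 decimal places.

Numerator (weight on configurations with misconfigured router): 0.100672 + 0.019032 = 0.119704
Normalizer over all consistent configurations: 0.05*0.88*0.74 + 0.44*0.88*0.26 + 0.31*0.12*0.74 + 0.61*0.12*0.26 = 0.179792
Posterior = 0.119704 / 0.179792 ≈ 0.6658

Pr(misconfigured router | latency alert) ≈ 0.6658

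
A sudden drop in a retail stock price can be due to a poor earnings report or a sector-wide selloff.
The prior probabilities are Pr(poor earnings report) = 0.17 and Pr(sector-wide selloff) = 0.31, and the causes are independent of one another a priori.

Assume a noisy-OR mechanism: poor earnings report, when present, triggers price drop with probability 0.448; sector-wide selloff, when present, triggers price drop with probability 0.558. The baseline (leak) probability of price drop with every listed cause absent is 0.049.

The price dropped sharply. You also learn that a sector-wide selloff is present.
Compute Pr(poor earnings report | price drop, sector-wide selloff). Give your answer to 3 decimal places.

Under noisy-OR, P(price drop | causes) = 1 − (1−0.049)·∏(1−qᵢ) over the active causes.
Numerator (weight on configurations with poor earnings report): 0.767971·0.17 = 0.130555
The normalizing constant is 0.579658·0.83 + 0.767971·0.17 = 0.611671
Posterior = 0.130555 / 0.611671 ≈ 0.213

Pr(poor earnings report | price drop, sector-wide selloff) ≈ 0.213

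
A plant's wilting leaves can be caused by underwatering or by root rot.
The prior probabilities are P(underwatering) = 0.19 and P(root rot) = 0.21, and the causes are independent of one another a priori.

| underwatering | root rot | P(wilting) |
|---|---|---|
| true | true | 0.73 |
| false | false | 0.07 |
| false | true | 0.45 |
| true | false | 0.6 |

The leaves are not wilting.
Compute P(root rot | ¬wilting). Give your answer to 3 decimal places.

Enumerate the 4 (underwatering, root rot) configurations and weight by the priors:
  P(¬wilting) = 0.93*0.81*0.79 + 0.55*0.81*0.21 + 0.4*0.19*0.79 + 0.27*0.19*0.21
        = 0.595107 + 0.093555 + 0.060040 + 0.010773 = 0.759475
Configurations with root rot contribute 0.104328, so
  P(root rot | ¬wilting) = 0.104328 / 0.759475 ≈ 0.137

P(root rot | ¬wilting) ≈ 0.137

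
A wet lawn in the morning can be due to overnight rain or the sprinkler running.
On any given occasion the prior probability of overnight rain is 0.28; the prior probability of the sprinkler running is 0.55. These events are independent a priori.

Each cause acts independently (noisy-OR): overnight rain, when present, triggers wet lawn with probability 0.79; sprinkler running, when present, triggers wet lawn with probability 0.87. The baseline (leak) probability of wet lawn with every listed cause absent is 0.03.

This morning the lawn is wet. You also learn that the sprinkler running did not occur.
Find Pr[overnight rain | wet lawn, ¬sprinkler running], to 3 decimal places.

Under noisy-OR, P(wet lawn | causes) = 1 − (1−0.03)·∏(1−qᵢ) over the active causes.
By total probability over both values of overnight rain:
  P(wet lawn | ¬sprinkler running) = 0.03*0.72 + 0.7963*0.28
        = 0.021600 + 0.222964 = 0.244564
Keeping only the overnight rain-present terms gives 0.222964, so
  P(overnight rain | wet lawn, ¬sprinkler running) = 0.222964 / 0.244564 ≈ 0.912

Pr[overnight rain | wet lawn, ¬sprinkler running] ≈ 0.912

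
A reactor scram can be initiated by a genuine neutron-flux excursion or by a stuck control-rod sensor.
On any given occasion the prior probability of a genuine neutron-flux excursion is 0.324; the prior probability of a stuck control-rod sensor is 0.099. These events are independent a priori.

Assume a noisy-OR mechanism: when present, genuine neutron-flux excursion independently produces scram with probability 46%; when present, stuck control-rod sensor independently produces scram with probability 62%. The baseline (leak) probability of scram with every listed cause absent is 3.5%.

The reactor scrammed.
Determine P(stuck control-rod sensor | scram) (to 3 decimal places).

P(stuck control-rod sensor | scram) ≈ 0.297

Under noisy-OR, P(scram | causes) = 1 − (1−0.035)·∏(1−qᵢ) over the active causes.
Sum P(scram|·) weighted by the priors over the 4 (genuine neutron-flux excursion, stuck control-rod sensor) configurations:
  P(scram) = 0.035×0.676×0.901 + 0.6333×0.676×0.099 + 0.4789×0.324×0.901 + 0.801982×0.324×0.099
        = 0.021318 + 0.042383 + 0.139802 + 0.025724 = 0.229227
Keeping only the stuck control-rod sensor-present terms gives 0.068107, so
  P(stuck control-rod sensor | scram) = 0.068107 / 0.229227 ≈ 0.297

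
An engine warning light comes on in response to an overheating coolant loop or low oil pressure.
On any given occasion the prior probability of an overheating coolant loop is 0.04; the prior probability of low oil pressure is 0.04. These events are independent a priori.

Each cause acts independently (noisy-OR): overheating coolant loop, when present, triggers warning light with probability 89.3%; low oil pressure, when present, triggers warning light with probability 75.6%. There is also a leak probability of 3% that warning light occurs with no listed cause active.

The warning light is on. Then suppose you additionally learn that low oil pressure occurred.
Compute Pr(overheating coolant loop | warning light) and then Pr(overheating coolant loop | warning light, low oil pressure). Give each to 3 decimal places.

Pr(overheating coolant loop | warning light) ≈ 0.387; Pr(overheating coolant loop | warning light, low oil pressure) ≈ 0.051

Under noisy-OR, P(warning light | causes) = 1 − (1−0.03)·∏(1−qᵢ) over the active causes.
By total probability over the 4 (overheating coolant loop, low oil pressure) configurations:
  P(warning light) = 0.03×0.96×0.96 + 0.76332×0.96×0.04 + 0.89621×0.04×0.96 + 0.974675×0.04×0.04
        = 0.027648 + 0.029311 + 0.034414 + 0.001559 = 0.092932
Configurations with overheating coolant loop contribute 0.035973, so
  P(overheating coolant loop | warning light) = 0.035973 / 0.092932 ≈ 0.387

Now also conditioning on low oil pressure=true:
For the numerator, keep only overheating coolant loop=true terms: 0.974675×0.04 = 0.038987
The normalizing constant is 0.76332×0.96 + 0.974675×0.04 = 0.771774
P(overheating coolant loop | warning light, low oil pressure) = 0.038987/0.771774 ≈ 0.051
The drop from 0.387 to 0.051 is the explaining-away (discounting) effect.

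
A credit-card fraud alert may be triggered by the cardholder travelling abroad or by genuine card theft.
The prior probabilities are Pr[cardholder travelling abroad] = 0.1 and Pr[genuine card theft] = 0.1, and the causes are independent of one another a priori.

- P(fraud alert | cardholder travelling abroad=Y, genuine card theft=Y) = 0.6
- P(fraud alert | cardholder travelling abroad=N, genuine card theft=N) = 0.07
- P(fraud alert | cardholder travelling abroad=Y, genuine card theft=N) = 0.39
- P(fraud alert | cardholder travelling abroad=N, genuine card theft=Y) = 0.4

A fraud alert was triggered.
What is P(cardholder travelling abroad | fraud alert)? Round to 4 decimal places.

For the numerator, keep only cardholder travelling abroad=true terms: 0.035100 + 0.006000 = 0.041100
Normalizer over all consistent configurations: 0.07×0.9×0.9 + 0.4×0.9×0.1 + 0.39×0.1×0.9 + 0.6×0.1×0.1 = 0.133800
P(cardholder travelling abroad | fraud alert) = 0.041100/0.133800 ≈ 0.3072

P(cardholder travelling abroad | fraud alert) ≈ 0.3072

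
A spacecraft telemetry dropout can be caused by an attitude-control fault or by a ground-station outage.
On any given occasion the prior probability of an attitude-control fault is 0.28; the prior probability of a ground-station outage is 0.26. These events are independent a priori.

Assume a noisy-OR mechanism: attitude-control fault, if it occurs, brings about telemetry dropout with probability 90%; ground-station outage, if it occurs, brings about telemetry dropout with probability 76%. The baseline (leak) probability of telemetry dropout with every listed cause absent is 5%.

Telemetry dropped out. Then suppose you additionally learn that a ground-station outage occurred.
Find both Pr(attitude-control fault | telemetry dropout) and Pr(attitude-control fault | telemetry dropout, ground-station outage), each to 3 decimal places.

Under noisy-OR, P(telemetry dropout | causes) = 1 − (1−0.05)·∏(1−qᵢ) over the active causes.
For the numerator, keep only attitude-control fault=true terms: 0.187516 + 0.071140 = 0.258656
Normalizer over all consistent configurations: 0.05×0.72×0.74 + 0.772×0.72×0.26 + 0.905×0.28×0.74 + 0.9772×0.28×0.26 = 0.429814
Posterior = 0.258656 / 0.429814 ≈ 0.602

Now also conditioning on ground-station outage=true:
P(telemetry dropout | ground-station outage) = 0.772·0.72 + 0.9772·0.28 = 0.555840 + 0.273616 = 0.829456
Restricting to configurations with attitude-control fault present: 0.9772·0.28 = 0.273616.
So P(attitude-control fault | telemetry dropout, ground-station outage) = 0.273616/0.829456 ≈ 0.330.
The drop from 0.602 to 0.330 is the explaining-away (discounting) effect.

Pr(attitude-control fault | telemetry dropout) ≈ 0.602; Pr(attitude-control fault | telemetry dropout, ground-station outage) ≈ 0.330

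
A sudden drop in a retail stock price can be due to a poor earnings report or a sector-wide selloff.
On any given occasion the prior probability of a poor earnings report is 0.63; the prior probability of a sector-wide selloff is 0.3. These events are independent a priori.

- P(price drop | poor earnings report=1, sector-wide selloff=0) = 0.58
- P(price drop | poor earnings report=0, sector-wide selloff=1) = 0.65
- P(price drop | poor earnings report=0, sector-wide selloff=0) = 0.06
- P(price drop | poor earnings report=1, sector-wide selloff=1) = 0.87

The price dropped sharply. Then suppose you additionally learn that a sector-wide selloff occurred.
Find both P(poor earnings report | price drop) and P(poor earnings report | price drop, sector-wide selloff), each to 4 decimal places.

By total probability over the 4 (poor earnings report, sector-wide selloff) configurations:
  P(price drop) = 0.06·0.37·0.7 + 0.65·0.37·0.3 + 0.58·0.63·0.7 + 0.87·0.63·0.3
        = 0.015540 + 0.072150 + 0.255780 + 0.164430 = 0.507900
Keeping only the poor earnings report-present terms gives 0.420210, so
  P(poor earnings report | price drop) = 0.420210 / 0.507900 ≈ 0.8273

Now also conditioning on sector-wide selloff=true:
P(price drop | sector-wide selloff) = 0.65*0.37 + 0.87*0.63 = 0.240500 + 0.548100 = 0.788600
The poor earnings report-present share is 0.87*0.63 = 0.548100.
So P(poor earnings report | price drop, sector-wide selloff) = 0.548100/0.788600 ≈ 0.6950.

P(poor earnings report | price drop) ≈ 0.8273; P(poor earnings report | price drop, sector-wide selloff) ≈ 0.6950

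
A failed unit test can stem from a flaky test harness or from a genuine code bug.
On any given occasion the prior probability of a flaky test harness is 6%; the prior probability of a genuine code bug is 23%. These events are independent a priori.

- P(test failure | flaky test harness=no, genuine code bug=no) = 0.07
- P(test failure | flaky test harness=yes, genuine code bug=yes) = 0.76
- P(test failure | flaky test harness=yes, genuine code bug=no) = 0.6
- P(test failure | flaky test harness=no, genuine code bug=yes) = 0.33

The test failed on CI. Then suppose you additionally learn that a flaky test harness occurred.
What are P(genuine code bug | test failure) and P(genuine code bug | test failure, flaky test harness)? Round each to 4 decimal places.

P(test failure) = 0.07×0.94×0.77 + 0.33×0.94×0.23 + 0.6×0.06×0.77 + 0.76×0.06×0.23 = 0.050666 + 0.071346 + 0.027720 + 0.010488 = 0.160220
The genuine code bug-present share is 0.071346 + 0.010488 = 0.081834.
So P(genuine code bug | test failure) = 0.081834/0.160220 ≈ 0.5108.

Now condition on the additional information:
Weight on genuine code bug=true, given the evidence: 0.76*0.23 = 0.174800
The normalizing constant is 0.6*0.77 + 0.76*0.23 = 0.636800
Posterior = 0.174800 / 0.636800 ≈ 0.2745
Conditioning on flaky test harness lowers the posterior on genuine code bug: the classic explaining-away effect in a common-effect structure.

P(genuine code bug | test failure) ≈ 0.5108; P(genuine code bug | test failure, flaky test harness) ≈ 0.2745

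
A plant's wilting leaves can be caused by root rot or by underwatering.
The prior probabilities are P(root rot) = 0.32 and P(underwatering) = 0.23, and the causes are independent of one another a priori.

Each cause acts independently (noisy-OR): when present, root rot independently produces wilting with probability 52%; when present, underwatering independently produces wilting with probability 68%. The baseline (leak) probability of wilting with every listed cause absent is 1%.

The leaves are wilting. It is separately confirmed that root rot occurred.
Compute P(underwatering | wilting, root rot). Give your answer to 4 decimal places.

Under noisy-OR, P(wilting | causes) = 1 − (1−0.01)·∏(1−qᵢ) over the active causes.
Weight on underwatering=true, given the evidence: 0.847936·0.23 = 0.195025
The normalizing constant is 0.5248·0.77 + 0.847936·0.23 = 0.599121
P(underwatering | wilting, root rot) = 0.195025/0.599121 ≈ 0.3255

P(underwatering | wilting, root rot) ≈ 0.3255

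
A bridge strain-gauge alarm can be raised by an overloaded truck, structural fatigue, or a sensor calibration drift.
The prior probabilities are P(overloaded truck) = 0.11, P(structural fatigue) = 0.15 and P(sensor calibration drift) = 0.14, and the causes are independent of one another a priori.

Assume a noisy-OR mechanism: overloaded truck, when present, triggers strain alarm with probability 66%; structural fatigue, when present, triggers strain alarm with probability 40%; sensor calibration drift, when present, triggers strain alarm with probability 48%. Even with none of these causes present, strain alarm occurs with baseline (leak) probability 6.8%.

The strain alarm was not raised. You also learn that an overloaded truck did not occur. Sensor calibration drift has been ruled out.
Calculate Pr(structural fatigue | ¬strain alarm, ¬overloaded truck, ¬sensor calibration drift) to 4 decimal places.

Under noisy-OR, P(strain alarm | causes) = 1 − (1−0.068)·∏(1−qᵢ) over the active causes.
By total probability over both values of structural fatigue:
  P(¬strain alarm | ¬overloaded truck, ¬sensor calibration drift) = 0.932×0.85 + 0.5592×0.15
        = 0.792200 + 0.083880 = 0.876080
Keeping only the structural fatigue-present terms gives 0.083880, so
  P(structural fatigue | ¬strain alarm, ¬overloaded truck, ¬sensor calibration drift) = 0.083880 / 0.876080 ≈ 0.0957

Pr(structural fatigue | ¬strain alarm, ¬overloaded truck, ¬sensor calibration drift) ≈ 0.0957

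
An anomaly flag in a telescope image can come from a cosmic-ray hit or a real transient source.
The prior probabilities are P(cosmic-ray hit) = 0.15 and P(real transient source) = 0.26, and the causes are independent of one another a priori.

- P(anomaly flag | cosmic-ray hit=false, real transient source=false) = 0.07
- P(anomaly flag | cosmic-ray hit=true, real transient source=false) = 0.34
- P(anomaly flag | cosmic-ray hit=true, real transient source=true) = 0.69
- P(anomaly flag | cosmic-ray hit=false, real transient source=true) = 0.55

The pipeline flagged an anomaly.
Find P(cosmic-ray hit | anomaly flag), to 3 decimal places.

Numerator (weight on configurations with cosmic-ray hit): 0.037740 + 0.026910 = 0.064650
Normalizer over all consistent configurations: 0.07*0.85*0.74 + 0.55*0.85*0.26 + 0.34*0.15*0.74 + 0.69*0.15*0.26 = 0.230230
P(cosmic-ray hit | anomaly flag) = 0.064650/0.230230 ≈ 0.281

P(cosmic-ray hit | anomaly flag) ≈ 0.281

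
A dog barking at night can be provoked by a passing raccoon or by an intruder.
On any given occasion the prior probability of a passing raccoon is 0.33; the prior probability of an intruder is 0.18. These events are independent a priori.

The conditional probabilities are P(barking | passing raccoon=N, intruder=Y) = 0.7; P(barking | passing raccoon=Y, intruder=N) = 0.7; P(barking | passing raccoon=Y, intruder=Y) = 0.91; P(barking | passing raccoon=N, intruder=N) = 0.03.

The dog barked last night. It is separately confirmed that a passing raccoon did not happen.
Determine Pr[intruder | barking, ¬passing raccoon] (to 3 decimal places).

Pr[intruder | barking, ¬passing raccoon] ≈ 0.837

Numerator (weight on configurations with intruder): 0.7*0.18 = 0.126000
Denominator P(barking | ¬passing raccoon): 0.03*0.82 + 0.7*0.18 = 0.150600
Posterior = 0.126000 / 0.150600 ≈ 0.837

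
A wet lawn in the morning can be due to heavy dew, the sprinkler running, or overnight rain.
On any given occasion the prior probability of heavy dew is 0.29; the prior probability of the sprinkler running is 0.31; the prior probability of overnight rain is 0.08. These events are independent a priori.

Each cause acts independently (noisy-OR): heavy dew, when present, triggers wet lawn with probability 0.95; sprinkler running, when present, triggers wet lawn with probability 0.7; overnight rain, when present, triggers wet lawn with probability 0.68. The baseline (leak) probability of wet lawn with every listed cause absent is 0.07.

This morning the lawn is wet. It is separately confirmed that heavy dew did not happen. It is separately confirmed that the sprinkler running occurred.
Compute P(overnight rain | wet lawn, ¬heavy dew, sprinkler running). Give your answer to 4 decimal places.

Under noisy-OR, P(wet lawn | causes) = 1 − (1−0.07)·∏(1−qᵢ) over the active causes.
For the numerator, keep only overnight rain=true terms: 0.91072·0.08 = 0.072858
The normalizing constant is 0.721·0.92 + 0.91072·0.08 = 0.736178
Posterior = 0.072858 / 0.736178 ≈ 0.0990

P(overnight rain | wet lawn, ¬heavy dew, sprinkler running) ≈ 0.0990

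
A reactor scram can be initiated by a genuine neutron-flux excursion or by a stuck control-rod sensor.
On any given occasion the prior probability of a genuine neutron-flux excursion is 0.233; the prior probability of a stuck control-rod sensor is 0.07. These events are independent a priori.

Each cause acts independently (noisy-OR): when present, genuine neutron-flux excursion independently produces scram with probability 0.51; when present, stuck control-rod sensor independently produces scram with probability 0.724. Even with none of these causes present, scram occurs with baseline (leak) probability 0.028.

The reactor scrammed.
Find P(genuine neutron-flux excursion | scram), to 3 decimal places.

Under noisy-OR, P(scram | causes) = 1 − (1−0.028)·∏(1−qᵢ) over the active causes.
P(scram) = 0.028·0.767·0.93 + 0.731728·0.767·0.07 + 0.52372·0.233·0.93 + 0.868547·0.233·0.07 = 0.019973 + 0.039286 + 0.113485 + 0.014166 = 0.186910
The genuine neutron-flux excursion-present share is 0.113485 + 0.014166 = 0.127651.
P(genuine neutron-flux excursion | scram) = 0.127651 / 0.186910 ≈ 0.683

P(genuine neutron-flux excursion | scram) ≈ 0.683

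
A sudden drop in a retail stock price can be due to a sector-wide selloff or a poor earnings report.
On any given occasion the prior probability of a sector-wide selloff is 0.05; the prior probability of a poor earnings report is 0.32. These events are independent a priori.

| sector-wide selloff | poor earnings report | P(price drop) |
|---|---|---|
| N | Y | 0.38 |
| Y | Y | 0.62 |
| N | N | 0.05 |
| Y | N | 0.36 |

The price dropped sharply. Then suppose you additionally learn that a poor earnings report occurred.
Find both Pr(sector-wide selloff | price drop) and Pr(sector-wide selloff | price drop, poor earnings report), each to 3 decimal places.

P(price drop) = 0.05*0.95*0.68 + 0.38*0.95*0.32 + 0.36*0.05*0.68 + 0.62*0.05*0.32 = 0.032300 + 0.115520 + 0.012240 + 0.009920 = 0.169980
Restricting to configurations with sector-wide selloff present: 0.012240 + 0.009920 = 0.022160.
Hence the posterior is 0.022160/0.169980 ≈ 0.130.

Now also conditioning on poor earnings report=true:
Numerator (weight on configurations with sector-wide selloff): 0.62*0.05 = 0.031000
Denominator P(price drop | poor earnings report): 0.38*0.95 + 0.62*0.05 = 0.392000
P(sector-wide selloff | price drop, poor earnings report) = 0.031000/0.392000 ≈ 0.079

Pr(sector-wide selloff | price drop) ≈ 0.130; Pr(sector-wide selloff | price drop, poor earnings report) ≈ 0.079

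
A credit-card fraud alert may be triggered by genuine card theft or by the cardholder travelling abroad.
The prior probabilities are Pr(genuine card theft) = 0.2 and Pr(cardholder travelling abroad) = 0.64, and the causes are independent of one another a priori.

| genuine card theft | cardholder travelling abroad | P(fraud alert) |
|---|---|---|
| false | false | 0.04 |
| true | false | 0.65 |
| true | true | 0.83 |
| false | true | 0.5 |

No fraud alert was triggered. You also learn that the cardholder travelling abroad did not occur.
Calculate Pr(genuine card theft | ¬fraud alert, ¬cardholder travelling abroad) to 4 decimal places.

Pr(genuine card theft | ¬fraud alert, ¬cardholder travelling abroad) ≈ 0.0835

Sum P(¬fraud alert|·) weighted by the priors over both values of genuine card theft:
  P(¬fraud alert | ¬cardholder travelling abroad) = 0.96·0.8 + 0.35·0.2
        = 0.768000 + 0.070000 = 0.838000
Configurations with genuine card theft contribute 0.070000, so
  P(genuine card theft | ¬fraud alert, ¬cardholder travelling abroad) = 0.070000 / 0.838000 ≈ 0.0835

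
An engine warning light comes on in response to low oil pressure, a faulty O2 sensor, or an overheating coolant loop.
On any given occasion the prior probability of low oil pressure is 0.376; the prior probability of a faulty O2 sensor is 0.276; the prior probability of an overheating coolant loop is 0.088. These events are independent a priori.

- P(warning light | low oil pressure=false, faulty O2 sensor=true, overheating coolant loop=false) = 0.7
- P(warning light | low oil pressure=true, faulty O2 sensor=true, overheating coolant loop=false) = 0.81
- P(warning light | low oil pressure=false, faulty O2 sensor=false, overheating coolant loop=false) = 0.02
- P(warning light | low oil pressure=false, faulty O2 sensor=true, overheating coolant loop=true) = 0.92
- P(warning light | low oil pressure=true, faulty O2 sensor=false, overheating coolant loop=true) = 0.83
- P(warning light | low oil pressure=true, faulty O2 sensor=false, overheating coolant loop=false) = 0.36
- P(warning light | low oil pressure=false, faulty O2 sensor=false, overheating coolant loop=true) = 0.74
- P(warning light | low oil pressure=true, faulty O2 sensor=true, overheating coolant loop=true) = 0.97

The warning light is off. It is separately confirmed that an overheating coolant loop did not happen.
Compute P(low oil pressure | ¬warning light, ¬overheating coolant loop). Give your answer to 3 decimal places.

For the numerator, keep only low oil pressure=true terms: 0.174223 + 0.019717 = 0.193940
The normalizing constant is 0.98×0.624×0.724 + 0.3×0.624×0.276 + 0.64×0.376×0.724 + 0.19×0.376×0.276 = 0.688347
Posterior = 0.193940 / 0.688347 ≈ 0.282

P(low oil pressure | ¬warning light, ¬overheating coolant loop) ≈ 0.282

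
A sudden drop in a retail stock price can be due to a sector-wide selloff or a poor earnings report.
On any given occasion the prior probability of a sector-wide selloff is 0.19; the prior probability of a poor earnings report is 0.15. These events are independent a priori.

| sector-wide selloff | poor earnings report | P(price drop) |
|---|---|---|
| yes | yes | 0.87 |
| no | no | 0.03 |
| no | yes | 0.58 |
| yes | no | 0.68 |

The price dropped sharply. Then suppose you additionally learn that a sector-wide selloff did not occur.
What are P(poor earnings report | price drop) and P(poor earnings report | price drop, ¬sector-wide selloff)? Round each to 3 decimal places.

P(poor earnings report | price drop) ≈ 0.422; P(poor earnings report | price drop, ¬sector-wide selloff) ≈ 0.773

Weight on poor earnings report=true, given the evidence: 0.070470 + 0.024795 = 0.095265
The normalizing constant is 0.03×0.81×0.85 + 0.58×0.81×0.15 + 0.68×0.19×0.85 + 0.87×0.19×0.15 = 0.225740
Posterior = 0.095265 / 0.225740 ≈ 0.422

Now condition on the additional information:
P(price drop | ¬sector-wide selloff) = 0.03*0.85 + 0.58*0.15 = 0.025500 + 0.087000 = 0.112500
Restricting to configurations with poor earnings report present: 0.58*0.15 = 0.087000.
Hence the posterior is 0.087000/0.112500 ≈ 0.773.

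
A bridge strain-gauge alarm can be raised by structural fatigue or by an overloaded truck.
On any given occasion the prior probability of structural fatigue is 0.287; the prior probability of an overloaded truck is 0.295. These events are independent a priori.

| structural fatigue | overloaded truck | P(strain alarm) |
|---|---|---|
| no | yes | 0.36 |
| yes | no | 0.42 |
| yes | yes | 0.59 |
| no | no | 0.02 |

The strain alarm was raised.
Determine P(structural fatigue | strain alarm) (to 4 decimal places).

For the numerator, keep only structural fatigue=true terms: 0.084981 + 0.049952 = 0.134933
Denominator P(strain alarm): 0.02·0.713·0.705 + 0.36·0.713·0.295 + 0.42·0.287·0.705 + 0.59·0.287·0.295 = 0.220707
P(structural fatigue | strain alarm) = 0.134933/0.220707 ≈ 0.6114

P(structural fatigue | strain alarm) ≈ 0.6114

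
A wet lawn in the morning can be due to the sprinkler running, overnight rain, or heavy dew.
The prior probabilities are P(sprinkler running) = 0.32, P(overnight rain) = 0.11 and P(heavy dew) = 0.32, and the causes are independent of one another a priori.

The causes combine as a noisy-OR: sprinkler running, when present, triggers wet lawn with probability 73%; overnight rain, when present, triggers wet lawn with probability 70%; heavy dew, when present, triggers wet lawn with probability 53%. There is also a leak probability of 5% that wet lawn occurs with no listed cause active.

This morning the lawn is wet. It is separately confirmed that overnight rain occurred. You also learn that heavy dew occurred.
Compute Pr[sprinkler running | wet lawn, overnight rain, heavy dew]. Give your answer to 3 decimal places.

Pr[sprinkler running | wet lawn, overnight rain, heavy dew] ≈ 0.344

Under noisy-OR, P(wet lawn | causes) = 1 − (1−0.05)·∏(1−qᵢ) over the active causes.
By total probability over both values of sprinkler running:
  P(wet lawn | overnight rain, heavy dew) = 0.86605×0.68 + 0.963834×0.32
        = 0.588914 + 0.308427 = 0.897341
Configurations with sprinkler running contribute 0.308427, so
  P(sprinkler running | wet lawn, overnight rain, heavy dew) = 0.308427 / 0.897341 ≈ 0.344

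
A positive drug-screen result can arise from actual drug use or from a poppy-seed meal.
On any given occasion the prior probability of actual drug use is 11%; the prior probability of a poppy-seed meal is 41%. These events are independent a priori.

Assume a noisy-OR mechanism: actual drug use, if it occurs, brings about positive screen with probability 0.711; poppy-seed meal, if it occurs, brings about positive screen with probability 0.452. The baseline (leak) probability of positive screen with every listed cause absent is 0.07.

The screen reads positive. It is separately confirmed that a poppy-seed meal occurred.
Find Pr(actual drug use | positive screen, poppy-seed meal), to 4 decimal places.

Under noisy-OR, P(positive screen | causes) = 1 − (1−0.07)·∏(1−qᵢ) over the active causes.
P(positive screen | poppy-seed meal) = 0.49036·0.89 + 0.852714·0.11 = 0.436420 + 0.093799 = 0.530219
Of this, 0.093799 comes from 0.852714·0.11 (the actual drug use=true cases).
P(actual drug use | positive screen, poppy-seed meal) = 0.093799 / 0.530219 ≈ 0.1769

Pr(actual drug use | positive screen, poppy-seed meal) ≈ 0.1769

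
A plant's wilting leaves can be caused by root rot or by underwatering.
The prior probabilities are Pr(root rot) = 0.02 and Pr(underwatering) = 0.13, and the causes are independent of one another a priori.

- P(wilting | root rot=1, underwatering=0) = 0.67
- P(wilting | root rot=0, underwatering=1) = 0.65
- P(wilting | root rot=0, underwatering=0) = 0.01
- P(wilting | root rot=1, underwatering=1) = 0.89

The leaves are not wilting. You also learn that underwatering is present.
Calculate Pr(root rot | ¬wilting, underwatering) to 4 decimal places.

Enumerate both values of root rot and weight by the priors:
  P(¬wilting | underwatering) = 0.35·0.98 + 0.11·0.02
        = 0.343000 + 0.002200 = 0.345200
The terms with root rot present sum to 0.002200, so
  P(root rot | ¬wilting, underwatering) = 0.002200 / 0.345200 ≈ 0.0064

Pr(root rot | ¬wilting, underwatering) ≈ 0.0064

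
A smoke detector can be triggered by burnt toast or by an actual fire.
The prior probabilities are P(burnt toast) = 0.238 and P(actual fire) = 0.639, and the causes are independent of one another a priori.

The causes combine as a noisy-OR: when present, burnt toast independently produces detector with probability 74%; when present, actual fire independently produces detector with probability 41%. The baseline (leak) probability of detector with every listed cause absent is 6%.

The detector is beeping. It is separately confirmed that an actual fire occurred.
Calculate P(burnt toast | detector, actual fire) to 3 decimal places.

Under noisy-OR, P(detector | causes) = 1 − (1−0.06)·∏(1−qᵢ) over the active causes.
P(detector | actual fire) = 0.4454×0.762 + 0.855804×0.238 = 0.339395 + 0.203681 = 0.543076
The burnt toast-present share is 0.855804×0.238 = 0.203681.
Hence the posterior is 0.203681/0.543076 ≈ 0.375.

P(burnt toast | detector, actual fire) ≈ 0.375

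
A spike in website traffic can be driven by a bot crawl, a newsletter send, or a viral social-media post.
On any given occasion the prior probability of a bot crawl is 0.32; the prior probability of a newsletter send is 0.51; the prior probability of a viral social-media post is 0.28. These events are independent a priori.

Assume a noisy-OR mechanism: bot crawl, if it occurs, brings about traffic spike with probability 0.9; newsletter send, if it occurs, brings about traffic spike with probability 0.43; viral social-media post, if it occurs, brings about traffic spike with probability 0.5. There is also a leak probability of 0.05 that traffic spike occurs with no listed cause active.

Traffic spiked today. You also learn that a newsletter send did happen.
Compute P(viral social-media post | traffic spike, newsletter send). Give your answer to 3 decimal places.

P(viral social-media post | traffic spike, newsletter send) ≈ 0.338

Under noisy-OR, P(traffic spike | causes) = 1 − (1−0.05)·∏(1−qᵢ) over the active causes.
For the numerator, keep only viral social-media post=true terms: 0.138849 + 0.087174 = 0.226023
Denominator P(traffic spike | newsletter send): 0.4585×0.68×0.72 + 0.72925×0.68×0.28 + 0.94585×0.32×0.72 + 0.972925×0.32×0.28 = 0.668429
P(viral social-media post | traffic spike, newsletter send) = 0.226023/0.668429 ≈ 0.338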